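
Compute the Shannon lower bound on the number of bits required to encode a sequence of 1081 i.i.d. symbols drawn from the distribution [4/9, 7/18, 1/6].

Entropy H = 1.4807 bits/symbol
Minimum bits = H × n = 1.4807 × 1081
= 1600.62 bits


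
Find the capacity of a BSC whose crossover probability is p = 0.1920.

For BSC with error probability p:
C = 1 - H(p) where H(p) is binary entropy
H(0.1920) = -0.1920 × log₂(0.1920) - 0.8080 × log₂(0.8080)
H(p) = 0.7056
C = 1 - 0.7056 = 0.2944 bits/use


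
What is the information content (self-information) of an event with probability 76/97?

Information content I(x) = -log₂(p(x))
I = -log₂(76/97) = -log₂(0.7835)
I = 0.3520 bits


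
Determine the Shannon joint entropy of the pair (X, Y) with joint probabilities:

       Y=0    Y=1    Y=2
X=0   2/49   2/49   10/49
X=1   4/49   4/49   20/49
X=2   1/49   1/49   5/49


H(X,Y) = -Σ p(x,y) log₂ p(x,y)
  p(0,0)=2/49: -0.0408 × log₂(0.0408) = 0.1884
  p(0,1)=2/49: -0.0408 × log₂(0.0408) = 0.1884
  p(0,2)=10/49: -0.2041 × log₂(0.2041) = 0.4679
  p(1,0)=4/49: -0.0816 × log₂(0.0816) = 0.2951
  p(1,1)=4/49: -0.0816 × log₂(0.0816) = 0.2951
  p(1,2)=20/49: -0.4082 × log₂(0.4082) = 0.5277
  p(2,0)=1/49: -0.0204 × log₂(0.0204) = 0.1146
  p(2,1)=1/49: -0.0204 × log₂(0.0204) = 0.1146
  p(2,2)=5/49: -0.1020 × log₂(0.1020) = 0.3360
H(X,Y) = 2.5276 bits


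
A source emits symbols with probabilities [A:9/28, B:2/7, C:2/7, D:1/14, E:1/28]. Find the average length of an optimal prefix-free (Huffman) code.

Huffman tree construction:
Combine smallest probabilities repeatedly
Resulting codes:
  A: 11 (length 2)
  B: 01 (length 2)
  C: 10 (length 2)
  D: 001 (length 3)
  E: 000 (length 3)
Average length = Σ p(s) × length(s) = 2.1071 bits


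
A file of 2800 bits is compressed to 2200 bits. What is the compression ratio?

Compression ratio = Original / Compressed
= 2800 / 2200 = 1.27:1


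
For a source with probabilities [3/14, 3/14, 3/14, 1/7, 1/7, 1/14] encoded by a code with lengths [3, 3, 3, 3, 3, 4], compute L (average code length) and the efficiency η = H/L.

Average length L = Σ p_i × l_i = 3.0714 bits
Entropy H = 2.5027 bits
Efficiency η = H/L × 100% = 81.48%


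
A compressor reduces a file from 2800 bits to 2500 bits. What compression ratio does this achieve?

Compression ratio = Original / Compressed
= 2800 / 2500 = 1.12:1


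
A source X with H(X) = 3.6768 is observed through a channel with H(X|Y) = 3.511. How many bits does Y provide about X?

I(X;Y) = H(X) - H(X|Y)
I(X;Y) = 3.6768 - 3.511 = 0.1658 bits


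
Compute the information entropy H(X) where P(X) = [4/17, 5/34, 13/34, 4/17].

H(X) = -Σ p(x) log₂ p(x)
  -4/17 × log₂(4/17) = 0.4912
  -5/34 × log₂(5/34) = 0.4067
  -13/34 × log₂(13/34) = 0.5303
  -4/17 × log₂(4/17) = 0.4912
H(X) = 1.9194 bits


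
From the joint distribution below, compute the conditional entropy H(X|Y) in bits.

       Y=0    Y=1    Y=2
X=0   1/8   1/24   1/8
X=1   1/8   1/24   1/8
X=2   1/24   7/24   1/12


H(X|Y) = Σ_y p(y) H(X|Y=y)
  p(Y=0) = 7/24, H(X|Y=0) = 1.4488
  p(Y=1) = 3/8, H(X|Y=1) = 0.9864
  p(Y=2) = 1/3, H(X|Y=2) = 1.5613
H(X|Y) = 0.2917×1.4488 + 0.3750×0.9864 + 0.3333×1.5613 = 1.3129 bits


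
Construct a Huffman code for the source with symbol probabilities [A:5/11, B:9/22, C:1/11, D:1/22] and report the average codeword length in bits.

Huffman tree construction:
Combine smallest probabilities repeatedly
Resulting codes:
  A: 0 (length 1)
  B: 11 (length 2)
  C: 101 (length 3)
  D: 100 (length 3)
Average length = Σ p(s) × length(s) = 1.6818 bits


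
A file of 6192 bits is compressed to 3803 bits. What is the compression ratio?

Compression ratio = Original / Compressed
= 6192 / 3803 = 1.63:1


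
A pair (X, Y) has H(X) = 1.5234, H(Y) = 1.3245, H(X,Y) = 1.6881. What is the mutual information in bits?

I(X;Y) = H(X) + H(Y) - H(X,Y)
I(X;Y) = 1.5234 + 1.3245 - 1.6881 = 1.1598 bits


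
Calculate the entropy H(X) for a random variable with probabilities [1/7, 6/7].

H(X) = -Σ p(x) log₂ p(x)
  -1/7 × log₂(1/7) = 0.4011
  -6/7 × log₂(6/7) = 0.1906
H(X) = 0.5917 bits


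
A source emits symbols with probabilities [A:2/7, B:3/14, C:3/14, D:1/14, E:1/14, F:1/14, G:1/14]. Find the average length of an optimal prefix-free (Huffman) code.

Huffman tree construction:
Combine smallest probabilities repeatedly
Resulting codes:
  A: 10 (length 2)
  B: 00 (length 2)
  C: 01 (length 2)
  D: 1100 (length 4)
  E: 1101 (length 4)
  F: 1110 (length 4)
  G: 1111 (length 4)
Average length = Σ p(s) × length(s) = 2.5714 bits


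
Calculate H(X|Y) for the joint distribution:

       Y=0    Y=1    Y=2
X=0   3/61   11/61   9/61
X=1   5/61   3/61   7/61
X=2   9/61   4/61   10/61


H(X|Y) = Σ_y p(y) H(X|Y=y)
  p(Y=0) = 17/61, H(X|Y=0) = 1.4466
  p(Y=1) = 18/61, H(X|Y=1) = 1.3472
  p(Y=2) = 26/61, H(X|Y=2) = 1.5697
H(X|Y) = 0.2787×1.4466 + 0.2951×1.3472 + 0.4262×1.5697 = 1.4697 bits


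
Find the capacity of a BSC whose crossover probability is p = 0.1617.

For BSC with error probability p:
C = 1 - H(p) where H(p) is binary entropy
H(0.1617) = -0.1617 × log₂(0.1617) - 0.8383 × log₂(0.8383)
H(p) = 0.6384
C = 1 - 0.6384 = 0.3616 bits/use


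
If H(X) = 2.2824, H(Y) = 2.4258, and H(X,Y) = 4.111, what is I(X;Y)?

I(X;Y) = H(X) + H(Y) - H(X,Y)
I(X;Y) = 2.2824 + 2.4258 - 4.111 = 0.5972 bits


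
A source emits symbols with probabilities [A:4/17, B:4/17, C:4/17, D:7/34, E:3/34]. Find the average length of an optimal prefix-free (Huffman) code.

Huffman tree construction:
Combine smallest probabilities repeatedly
Resulting codes:
  A: 00 (length 2)
  B: 01 (length 2)
  C: 10 (length 2)
  D: 111 (length 3)
  E: 110 (length 3)
Average length = Σ p(s) × length(s) = 2.2941 bits


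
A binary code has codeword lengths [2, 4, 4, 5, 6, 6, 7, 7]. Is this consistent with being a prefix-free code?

Kraft inequality: Σ 2^(-l_i) ≤ 1 for prefix-free code
Calculating: 2^(-2) + 2^(-4) + 2^(-4) + 2^(-5) + 2^(-6) + 2^(-6) + 2^(-7) + 2^(-7)
= 0.25 + 0.0625 + 0.0625 + 0.03125 + 0.015625 + 0.015625 + 0.0078125 + 0.0078125
= 0.4531
Since 0.4531 ≤ 1, prefix-free code exists


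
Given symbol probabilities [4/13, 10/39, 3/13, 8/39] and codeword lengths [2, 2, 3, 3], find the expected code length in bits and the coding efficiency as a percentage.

Average length L = Σ p_i × l_i = 2.4359 bits
Entropy H = 1.9837 bits
Efficiency η = H/L × 100% = 81.43%


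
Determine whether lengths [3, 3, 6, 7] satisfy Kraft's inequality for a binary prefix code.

Kraft inequality: Σ 2^(-l_i) ≤ 1 for prefix-free code
Calculating: 2^(-3) + 2^(-3) + 2^(-6) + 2^(-7)
= 0.125 + 0.125 + 0.015625 + 0.0078125
= 0.2734
Since 0.2734 ≤ 1, prefix-free code exists


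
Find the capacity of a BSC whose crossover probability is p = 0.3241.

For BSC with error probability p:
C = 1 - H(p) where H(p) is binary entropy
H(0.3241) = -0.3241 × log₂(0.3241) - 0.6759 × log₂(0.6759)
H(p) = 0.9088
C = 1 - 0.9088 = 0.0912 bits/use


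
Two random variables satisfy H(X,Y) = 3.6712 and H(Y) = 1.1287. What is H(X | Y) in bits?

Chain rule: H(X,Y) = H(X|Y) + H(Y)
H(X|Y) = H(X,Y) - H(Y) = 3.6712 - 1.1287 = 2.5425 bits


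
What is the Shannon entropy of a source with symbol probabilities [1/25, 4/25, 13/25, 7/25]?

H(X) = -Σ p(x) log₂ p(x)
  -1/25 × log₂(1/25) = 0.1858
  -4/25 × log₂(4/25) = 0.4230
  -13/25 × log₂(13/25) = 0.4906
  -7/25 × log₂(7/25) = 0.5142
H(X) = 1.6136 bits


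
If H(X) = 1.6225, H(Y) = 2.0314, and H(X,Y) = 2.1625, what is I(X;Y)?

I(X;Y) = H(X) + H(Y) - H(X,Y)
I(X;Y) = 1.6225 + 2.0314 - 2.1625 = 1.4914 bits


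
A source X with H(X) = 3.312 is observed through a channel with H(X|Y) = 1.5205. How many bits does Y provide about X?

I(X;Y) = H(X) - H(X|Y)
I(X;Y) = 3.312 - 1.5205 = 1.7915 bits


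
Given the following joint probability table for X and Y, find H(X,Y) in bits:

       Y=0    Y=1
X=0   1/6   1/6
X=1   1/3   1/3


H(X,Y) = -Σ p(x,y) log₂ p(x,y)
  p(0,0)=1/6: -0.1667 × log₂(0.1667) = 0.4308
  p(0,1)=1/6: -0.1667 × log₂(0.1667) = 0.4308
  p(1,0)=1/3: -0.3333 × log₂(0.3333) = 0.5283
  p(1,1)=1/3: -0.3333 × log₂(0.3333) = 0.5283
H(X,Y) = 1.9183 bits


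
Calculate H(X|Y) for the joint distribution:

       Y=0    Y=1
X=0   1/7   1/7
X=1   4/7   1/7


H(X|Y) = Σ_y p(y) H(X|Y=y)
  p(Y=0) = 5/7, H(X|Y=0) = 0.7219
  p(Y=1) = 2/7, H(X|Y=1) = 1.0000
H(X|Y) = 0.7143×0.7219 + 0.2857×1.0000 = 0.8014 bits


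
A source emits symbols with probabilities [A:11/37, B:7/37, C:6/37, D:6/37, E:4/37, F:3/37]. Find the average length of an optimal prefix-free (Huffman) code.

Huffman tree construction:
Combine smallest probabilities repeatedly
Resulting codes:
  A: 10 (length 2)
  B: 00 (length 2)
  C: 110 (length 3)
  D: 111 (length 3)
  E: 011 (length 3)
  F: 010 (length 3)
Average length = Σ p(s) × length(s) = 2.5135 bits


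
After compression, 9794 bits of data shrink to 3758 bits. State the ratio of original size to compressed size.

Compression ratio = Original / Compressed
= 9794 / 3758 = 2.61:1


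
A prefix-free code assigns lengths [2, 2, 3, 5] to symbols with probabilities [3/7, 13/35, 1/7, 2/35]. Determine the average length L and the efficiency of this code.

Average length L = Σ p_i × l_i = 2.3143 bits
Entropy H = 1.6916 bits
Efficiency η = H/L × 100% = 73.09%


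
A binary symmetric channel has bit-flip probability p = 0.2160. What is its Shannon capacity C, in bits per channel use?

For BSC with error probability p:
C = 1 - H(p) where H(p) is binary entropy
H(0.2160) = -0.2160 × log₂(0.2160) - 0.7840 × log₂(0.7840)
H(p) = 0.7528
C = 1 - 0.7528 = 0.2472 bits/use


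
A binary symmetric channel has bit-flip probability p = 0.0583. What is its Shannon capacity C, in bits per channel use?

For BSC with error probability p:
C = 1 - H(p) where H(p) is binary entropy
H(0.0583) = -0.0583 × log₂(0.0583) - 0.9417 × log₂(0.9417)
H(p) = 0.3207
C = 1 - 0.3207 = 0.6793 bits/use


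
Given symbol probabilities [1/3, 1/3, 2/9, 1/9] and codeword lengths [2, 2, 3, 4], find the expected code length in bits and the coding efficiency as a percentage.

Average length L = Σ p_i × l_i = 2.4444 bits
Entropy H = 1.8911 bits
Efficiency η = H/L × 100% = 77.36%


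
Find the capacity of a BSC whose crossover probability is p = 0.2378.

For BSC with error probability p:
C = 1 - H(p) where H(p) is binary entropy
H(0.2378) = -0.2378 × log₂(0.2378) - 0.7622 × log₂(0.7622)
H(p) = 0.7914
C = 1 - 0.7914 = 0.2086 bits/use


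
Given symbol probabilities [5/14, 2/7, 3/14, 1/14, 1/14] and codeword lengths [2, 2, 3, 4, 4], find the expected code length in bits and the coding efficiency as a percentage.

Average length L = Σ p_i × l_i = 2.5000 bits
Entropy H = 2.0670 bits
Efficiency η = H/L × 100% = 82.68%


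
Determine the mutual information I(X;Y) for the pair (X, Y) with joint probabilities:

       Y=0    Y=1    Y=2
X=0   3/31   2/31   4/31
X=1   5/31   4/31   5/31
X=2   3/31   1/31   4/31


H(X) = 1.5403, H(Y) = 1.5409, H(X,Y) = 3.0597
I(X;Y) = H(X) + H(Y) - H(X,Y) = 0.0215 bits


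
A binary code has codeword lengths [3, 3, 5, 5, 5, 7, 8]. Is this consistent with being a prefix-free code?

Kraft inequality: Σ 2^(-l_i) ≤ 1 for prefix-free code
Calculating: 2^(-3) + 2^(-3) + 2^(-5) + 2^(-5) + 2^(-5) + 2^(-7) + 2^(-8)
= 0.125 + 0.125 + 0.03125 + 0.03125 + 0.03125 + 0.0078125 + 0.00390625
= 0.3555
Since 0.3555 ≤ 1, prefix-free code exists


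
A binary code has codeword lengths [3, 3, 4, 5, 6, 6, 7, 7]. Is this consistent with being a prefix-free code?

Kraft inequality: Σ 2^(-l_i) ≤ 1 for prefix-free code
Calculating: 2^(-3) + 2^(-3) + 2^(-4) + 2^(-5) + 2^(-6) + 2^(-6) + 2^(-7) + 2^(-7)
= 0.125 + 0.125 + 0.0625 + 0.03125 + 0.015625 + 0.015625 + 0.0078125 + 0.0078125
= 0.3906
Since 0.3906 ≤ 1, prefix-free code exists


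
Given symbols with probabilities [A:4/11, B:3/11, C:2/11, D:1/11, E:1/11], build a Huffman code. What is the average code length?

Huffman tree construction:
Combine smallest probabilities repeatedly
Resulting codes:
  A: 11 (length 2)
  B: 10 (length 2)
  C: 00 (length 2)
  D: 010 (length 3)
  E: 011 (length 3)
Average length = Σ p(s) × length(s) = 2.1818 bits


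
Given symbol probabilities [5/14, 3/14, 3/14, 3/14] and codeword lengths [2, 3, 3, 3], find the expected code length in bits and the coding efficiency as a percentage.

Average length L = Σ p_i × l_i = 2.6429 bits
Entropy H = 1.9592 bits
Efficiency η = H/L × 100% = 74.13%


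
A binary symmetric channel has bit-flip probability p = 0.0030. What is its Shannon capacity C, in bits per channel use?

For BSC with error probability p:
C = 1 - H(p) where H(p) is binary entropy
H(0.0030) = -0.0030 × log₂(0.0030) - 0.9970 × log₂(0.9970)
H(p) = 0.0295
C = 1 - 0.0295 = 0.9705 bits/use


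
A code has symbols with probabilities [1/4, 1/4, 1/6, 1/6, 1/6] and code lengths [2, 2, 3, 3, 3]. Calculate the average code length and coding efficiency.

Average length L = Σ p_i × l_i = 2.5000 bits
Entropy H = 2.2925 bits
Efficiency η = H/L × 100% = 91.70%


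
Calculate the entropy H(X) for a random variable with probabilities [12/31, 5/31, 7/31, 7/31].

H(X) = -Σ p(x) log₂ p(x)
  -12/31 × log₂(12/31) = 0.5300
  -5/31 × log₂(5/31) = 0.4246
  -7/31 × log₂(7/31) = 0.4848
  -7/31 × log₂(7/31) = 0.4848
H(X) = 1.9241 bits


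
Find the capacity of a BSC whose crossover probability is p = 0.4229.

For BSC with error probability p:
C = 1 - H(p) where H(p) is binary entropy
H(0.4229) = -0.4229 × log₂(0.4229) - 0.5771 × log₂(0.5771)
H(p) = 0.9828
C = 1 - 0.9828 = 0.0172 bits/use


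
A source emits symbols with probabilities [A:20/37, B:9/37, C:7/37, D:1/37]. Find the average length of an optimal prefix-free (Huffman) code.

Huffman tree construction:
Combine smallest probabilities repeatedly
Resulting codes:
  A: 1 (length 1)
  B: 01 (length 2)
  C: 001 (length 3)
  D: 000 (length 3)
Average length = Σ p(s) × length(s) = 1.6757 bits


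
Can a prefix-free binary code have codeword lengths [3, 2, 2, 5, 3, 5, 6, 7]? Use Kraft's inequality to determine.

Kraft inequality: Σ 2^(-l_i) ≤ 1 for prefix-free code
Calculating: 2^(-3) + 2^(-2) + 2^(-2) + 2^(-5) + 2^(-3) + 2^(-5) + 2^(-6) + 2^(-7)
= 0.125 + 0.25 + 0.25 + 0.03125 + 0.125 + 0.03125 + 0.015625 + 0.0078125
= 0.8359
Since 0.8359 ≤ 1, prefix-free code exists


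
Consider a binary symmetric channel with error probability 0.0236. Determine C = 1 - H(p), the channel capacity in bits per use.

For BSC with error probability p:
C = 1 - H(p) where H(p) is binary entropy
H(0.0236) = -0.0236 × log₂(0.0236) - 0.9764 × log₂(0.9764)
H(p) = 0.1612
C = 1 - 0.1612 = 0.8388 bits/use


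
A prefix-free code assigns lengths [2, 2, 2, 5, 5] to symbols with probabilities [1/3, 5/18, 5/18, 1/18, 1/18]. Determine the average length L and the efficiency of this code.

Average length L = Σ p_i × l_i = 2.3333 bits
Entropy H = 2.0183 bits
Efficiency η = H/L × 100% = 86.50%


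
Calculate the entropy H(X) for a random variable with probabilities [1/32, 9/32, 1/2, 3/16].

H(X) = -Σ p(x) log₂ p(x)
  -1/32 × log₂(1/32) = 0.1562
  -9/32 × log₂(9/32) = 0.5147
  -1/2 × log₂(1/2) = 0.5000
  -3/16 × log₂(3/16) = 0.4528
H(X) = 1.6238 bits


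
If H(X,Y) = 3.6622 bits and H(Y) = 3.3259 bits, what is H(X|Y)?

Chain rule: H(X,Y) = H(X|Y) + H(Y)
H(X|Y) = H(X,Y) - H(Y) = 3.6622 - 3.3259 = 0.3363 bits


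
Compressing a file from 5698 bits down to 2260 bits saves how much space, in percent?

Space savings = (1 - Compressed/Original) × 100%
= (1 - 2260/5698) × 100%
= 60.34%


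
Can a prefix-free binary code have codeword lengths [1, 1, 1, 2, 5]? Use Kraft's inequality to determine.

Kraft inequality: Σ 2^(-l_i) ≤ 1 for prefix-free code
Calculating: 2^(-1) + 2^(-1) + 2^(-1) + 2^(-2) + 2^(-5)
= 0.5 + 0.5 + 0.5 + 0.25 + 0.03125
= 1.7812
Since 1.7812 > 1, prefix-free code does not exist


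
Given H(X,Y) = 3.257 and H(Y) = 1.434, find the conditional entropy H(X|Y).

Chain rule: H(X,Y) = H(X|Y) + H(Y)
H(X|Y) = H(X,Y) - H(Y) = 3.257 - 1.434 = 1.823 bits


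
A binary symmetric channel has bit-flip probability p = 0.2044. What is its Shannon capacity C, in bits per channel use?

For BSC with error probability p:
C = 1 - H(p) where H(p) is binary entropy
H(0.2044) = -0.2044 × log₂(0.2044) - 0.7956 × log₂(0.7956)
H(p) = 0.7306
C = 1 - 0.7306 = 0.2694 bits/use


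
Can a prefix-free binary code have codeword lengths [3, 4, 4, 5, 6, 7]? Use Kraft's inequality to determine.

Kraft inequality: Σ 2^(-l_i) ≤ 1 for prefix-free code
Calculating: 2^(-3) + 2^(-4) + 2^(-4) + 2^(-5) + 2^(-6) + 2^(-7)
= 0.125 + 0.0625 + 0.0625 + 0.03125 + 0.015625 + 0.0078125
= 0.3047
Since 0.3047 ≤ 1, prefix-free code exists


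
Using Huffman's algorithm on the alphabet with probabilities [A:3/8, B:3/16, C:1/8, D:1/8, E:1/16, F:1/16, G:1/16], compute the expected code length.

Huffman tree construction:
Combine smallest probabilities repeatedly
Resulting codes:
  A: 11 (length 2)
  B: 00 (length 2)
  C: 011 (length 3)
  D: 100 (length 3)
  E: 1010 (length 4)
  F: 1011 (length 4)
  G: 010 (length 3)
Average length = Σ p(s) × length(s) = 2.5625 bits


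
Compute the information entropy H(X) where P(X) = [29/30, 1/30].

H(X) = -Σ p(x) log₂ p(x)
  -29/30 × log₂(29/30) = 0.0473
  -1/30 × log₂(1/30) = 0.1636
H(X) = 0.2108 bits


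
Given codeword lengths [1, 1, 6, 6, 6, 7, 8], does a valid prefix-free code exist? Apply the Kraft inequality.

Kraft inequality: Σ 2^(-l_i) ≤ 1 for prefix-free code
Calculating: 2^(-1) + 2^(-1) + 2^(-6) + 2^(-6) + 2^(-6) + 2^(-7) + 2^(-8)
= 0.5 + 0.5 + 0.015625 + 0.015625 + 0.015625 + 0.0078125 + 0.00390625
= 1.0586
Since 1.0586 > 1, prefix-free code does not exist


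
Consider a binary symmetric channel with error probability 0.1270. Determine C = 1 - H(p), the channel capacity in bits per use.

For BSC with error probability p:
C = 1 - H(p) where H(p) is binary entropy
H(0.1270) = -0.1270 × log₂(0.1270) - 0.8730 × log₂(0.8730)
H(p) = 0.5492
C = 1 - 0.5492 = 0.4508 bits/use


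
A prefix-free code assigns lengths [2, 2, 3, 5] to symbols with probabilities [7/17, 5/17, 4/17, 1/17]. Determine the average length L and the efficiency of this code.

Average length L = Σ p_i × l_i = 2.4118 bits
Entropy H = 1.7780 bits
Efficiency η = H/L × 100% = 73.72%


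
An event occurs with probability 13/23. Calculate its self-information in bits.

Information content I(x) = -log₂(p(x))
I = -log₂(13/23) = -log₂(0.5652)
I = 0.8231 bits


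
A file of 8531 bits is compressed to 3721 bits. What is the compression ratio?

Compression ratio = Original / Compressed
= 8531 / 3721 = 2.29:1


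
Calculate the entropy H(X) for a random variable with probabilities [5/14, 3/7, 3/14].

H(X) = -Σ p(x) log₂ p(x)
  -5/14 × log₂(5/14) = 0.5305
  -3/7 × log₂(3/7) = 0.5239
  -3/14 × log₂(3/14) = 0.4762
H(X) = 1.5306 bits


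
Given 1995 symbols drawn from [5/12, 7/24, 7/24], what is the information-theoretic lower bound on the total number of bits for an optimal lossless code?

Entropy H = 1.5632 bits/symbol
Minimum bits = H × n = 1.5632 × 1995
= 3118.59 bits


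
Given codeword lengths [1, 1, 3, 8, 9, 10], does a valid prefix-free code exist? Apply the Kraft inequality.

Kraft inequality: Σ 2^(-l_i) ≤ 1 for prefix-free code
Calculating: 2^(-1) + 2^(-1) + 2^(-3) + 2^(-8) + 2^(-9) + 2^(-10)
= 0.5 + 0.5 + 0.125 + 0.00390625 + 0.001953125 + 0.0009765625
= 1.1318
Since 1.1318 > 1, prefix-free code does not exist


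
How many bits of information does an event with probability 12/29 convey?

Information content I(x) = -log₂(p(x))
I = -log₂(12/29) = -log₂(0.4138)
I = 1.2730 bits


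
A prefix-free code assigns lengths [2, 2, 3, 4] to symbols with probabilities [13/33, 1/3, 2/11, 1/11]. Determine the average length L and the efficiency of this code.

Average length L = Σ p_i × l_i = 2.3636 bits
Entropy H = 1.8194 bits
Efficiency η = H/L × 100% = 76.98%


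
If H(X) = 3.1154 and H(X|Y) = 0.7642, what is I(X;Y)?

I(X;Y) = H(X) - H(X|Y)
I(X;Y) = 3.1154 - 0.7642 = 2.3512 bits


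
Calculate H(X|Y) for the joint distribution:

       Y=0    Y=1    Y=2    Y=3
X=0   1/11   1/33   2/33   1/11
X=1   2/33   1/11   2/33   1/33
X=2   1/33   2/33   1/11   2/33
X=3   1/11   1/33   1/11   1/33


H(X|Y) = Σ_y p(y) H(X|Y=y)
  p(Y=0) = 3/11, H(X|Y=0) = 1.8911
  p(Y=1) = 7/33, H(X|Y=1) = 1.8424
  p(Y=2) = 10/33, H(X|Y=2) = 1.9710
  p(Y=3) = 7/33, H(X|Y=3) = 1.8424
H(X|Y) = 0.2727×1.8911 + 0.2121×1.8424 + 0.3030×1.9710 + 0.2121×1.8424 = 1.8946 bits


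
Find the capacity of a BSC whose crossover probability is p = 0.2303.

For BSC with error probability p:
C = 1 - H(p) where H(p) is binary entropy
H(0.2303) = -0.2303 × log₂(0.2303) - 0.7697 × log₂(0.7697)
H(p) = 0.7785
C = 1 - 0.7785 = 0.2215 bits/use


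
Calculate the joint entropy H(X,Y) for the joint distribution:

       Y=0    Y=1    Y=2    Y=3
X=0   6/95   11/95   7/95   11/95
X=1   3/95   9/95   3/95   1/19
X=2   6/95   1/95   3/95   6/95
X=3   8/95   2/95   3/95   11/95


H(X,Y) = -Σ p(x,y) log₂ p(x,y)
  p(0,0)=6/95: -0.0632 × log₂(0.0632) = 0.2517
  p(0,1)=11/95: -0.1158 × log₂(0.1158) = 0.3602
  p(0,2)=7/95: -0.0737 × log₂(0.0737) = 0.2772
  p(0,3)=11/95: -0.1158 × log₂(0.1158) = 0.3602
  p(1,0)=3/95: -0.0316 × log₂(0.0316) = 0.1574
  p(1,1)=9/95: -0.0947 × log₂(0.0947) = 0.3221
  p(1,2)=3/95: -0.0316 × log₂(0.0316) = 0.1574
  p(1,3)=1/19: -0.0526 × log₂(0.0526) = 0.2236
  p(2,0)=6/95: -0.0632 × log₂(0.0632) = 0.2517
  p(2,1)=1/95: -0.0105 × log₂(0.0105) = 0.0692
  p(2,2)=3/95: -0.0316 × log₂(0.0316) = 0.1574
  p(2,3)=6/95: -0.0632 × log₂(0.0632) = 0.2517
  p(3,0)=8/95: -0.0842 × log₂(0.0842) = 0.3006
  p(3,1)=2/95: -0.0211 × log₂(0.0211) = 0.1173
  p(3,2)=3/95: -0.0316 × log₂(0.0316) = 0.1574
  p(3,3)=11/95: -0.1158 × log₂(0.1158) = 0.3602
H(X,Y) = 3.7751 bits


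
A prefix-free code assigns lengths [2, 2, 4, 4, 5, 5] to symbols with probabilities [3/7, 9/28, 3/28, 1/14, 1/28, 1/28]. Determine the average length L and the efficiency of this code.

Average length L = Σ p_i × l_i = 2.5714 bits
Entropy H = 2.0108 bits
Efficiency η = H/L × 100% = 78.20%


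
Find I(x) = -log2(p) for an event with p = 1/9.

Information content I(x) = -log₂(p(x))
I = -log₂(1/9) = -log₂(0.1111)
I = 3.1699 bits


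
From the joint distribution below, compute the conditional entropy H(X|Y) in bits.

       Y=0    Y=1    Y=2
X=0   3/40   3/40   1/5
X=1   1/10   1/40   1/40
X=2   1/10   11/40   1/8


H(X|Y) = Σ_y p(y) H(X|Y=y)
  p(Y=0) = 11/40, H(X|Y=0) = 1.5726
  p(Y=1) = 3/8, H(X|Y=1) = 1.0530
  p(Y=2) = 7/20, H(X|Y=2) = 1.2638
H(X|Y) = 0.2750×1.5726 + 0.3750×1.0530 + 0.3500×1.2638 = 1.2697 bits


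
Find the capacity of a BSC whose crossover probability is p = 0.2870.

For BSC with error probability p:
C = 1 - H(p) where H(p) is binary entropy
H(0.2870) = -0.2870 × log₂(0.2870) - 0.7130 × log₂(0.7130)
H(p) = 0.8648
C = 1 - 0.8648 = 0.1352 bits/use


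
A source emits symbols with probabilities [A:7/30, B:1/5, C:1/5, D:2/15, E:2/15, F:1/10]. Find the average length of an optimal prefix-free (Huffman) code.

Huffman tree construction:
Combine smallest probabilities repeatedly
Resulting codes:
  A: 01 (length 2)
  B: 111 (length 3)
  C: 00 (length 2)
  D: 101 (length 3)
  E: 110 (length 3)
  F: 100 (length 3)
Average length = Σ p(s) × length(s) = 2.5667 bits


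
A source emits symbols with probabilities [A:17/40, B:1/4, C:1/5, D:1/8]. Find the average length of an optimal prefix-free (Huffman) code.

Huffman tree construction:
Combine smallest probabilities repeatedly
Resulting codes:
  A: 0 (length 1)
  B: 10 (length 2)
  C: 111 (length 3)
  D: 110 (length 3)
Average length = Σ p(s) × length(s) = 1.9000 bits


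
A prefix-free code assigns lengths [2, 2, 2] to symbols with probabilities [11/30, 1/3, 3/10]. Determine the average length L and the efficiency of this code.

Average length L = Σ p_i × l_i = 2.0000 bits
Entropy H = 1.5801 bits
Efficiency η = H/L × 100% = 79.01%


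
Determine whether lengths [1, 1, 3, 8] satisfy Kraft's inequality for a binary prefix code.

Kraft inequality: Σ 2^(-l_i) ≤ 1 for prefix-free code
Calculating: 2^(-1) + 2^(-1) + 2^(-3) + 2^(-8)
= 0.5 + 0.5 + 0.125 + 0.00390625
= 1.1289
Since 1.1289 > 1, prefix-free code does not exist


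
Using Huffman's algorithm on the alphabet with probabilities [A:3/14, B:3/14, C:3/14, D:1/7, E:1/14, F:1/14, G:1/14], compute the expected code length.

Huffman tree construction:
Combine smallest probabilities repeatedly
Resulting codes:
  A: 111 (length 3)
  B: 00 (length 2)
  C: 01 (length 2)
  D: 101 (length 3)
  E: 1100 (length 4)
  F: 1101 (length 4)
  G: 100 (length 3)
Average length = Σ p(s) × length(s) = 2.7143 bits


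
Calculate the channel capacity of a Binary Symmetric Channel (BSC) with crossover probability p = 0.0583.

For BSC with error probability p:
C = 1 - H(p) where H(p) is binary entropy
H(0.0583) = -0.0583 × log₂(0.0583) - 0.9417 × log₂(0.9417)
H(p) = 0.3207
C = 1 - 0.3207 = 0.6793 bits/use


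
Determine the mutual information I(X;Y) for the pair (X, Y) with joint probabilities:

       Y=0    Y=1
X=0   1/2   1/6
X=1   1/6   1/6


H(X) = 0.9183, H(Y) = 0.9183, H(X,Y) = 1.7925
I(X;Y) = H(X) + H(Y) - H(X,Y) = 0.0441 bits


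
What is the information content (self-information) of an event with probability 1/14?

Information content I(x) = -log₂(p(x))
I = -log₂(1/14) = -log₂(0.0714)
I = 3.8074 bits


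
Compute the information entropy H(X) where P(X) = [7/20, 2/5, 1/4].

H(X) = -Σ p(x) log₂ p(x)
  -7/20 × log₂(7/20) = 0.5301
  -2/5 × log₂(2/5) = 0.5288
  -1/4 × log₂(1/4) = 0.5000
H(X) = 1.5589 bits


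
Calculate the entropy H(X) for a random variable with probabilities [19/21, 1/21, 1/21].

H(X) = -Σ p(x) log₂ p(x)
  -19/21 × log₂(19/21) = 0.1306
  -1/21 × log₂(1/21) = 0.2092
  -1/21 × log₂(1/21) = 0.2092
H(X) = 0.5490 bits


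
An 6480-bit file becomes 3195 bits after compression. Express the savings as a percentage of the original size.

Space savings = (1 - Compressed/Original) × 100%
= (1 - 3195/6480) × 100%
= 50.69%


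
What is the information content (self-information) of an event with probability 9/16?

Information content I(x) = -log₂(p(x))
I = -log₂(9/16) = -log₂(0.5625)
I = 0.8301 bits


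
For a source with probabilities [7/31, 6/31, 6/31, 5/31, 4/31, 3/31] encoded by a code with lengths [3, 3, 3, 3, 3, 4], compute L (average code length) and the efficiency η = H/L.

Average length L = Σ p_i × l_i = 3.0968 bits
Entropy H = 2.5337 bits
Efficiency η = H/L × 100% = 81.82%


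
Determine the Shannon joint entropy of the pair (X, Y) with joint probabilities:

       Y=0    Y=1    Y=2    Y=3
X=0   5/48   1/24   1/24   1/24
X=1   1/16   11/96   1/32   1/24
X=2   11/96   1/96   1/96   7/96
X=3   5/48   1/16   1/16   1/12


H(X,Y) = -Σ p(x,y) log₂ p(x,y)
  p(0,0)=5/48: -0.1042 × log₂(0.1042) = 0.3399
  p(0,1)=1/24: -0.0417 × log₂(0.0417) = 0.1910
  p(0,2)=1/24: -0.0417 × log₂(0.0417) = 0.1910
  p(0,3)=1/24: -0.0417 × log₂(0.0417) = 0.1910
  p(1,0)=1/16: -0.0625 × log₂(0.0625) = 0.2500
  p(1,1)=11/96: -0.1146 × log₂(0.1146) = 0.3581
  p(1,2)=1/32: -0.0312 × log₂(0.0312) = 0.1562
  p(1,3)=1/24: -0.0417 × log₂(0.0417) = 0.1910
  p(2,0)=11/96: -0.1146 × log₂(0.1146) = 0.3581
  p(2,1)=1/96: -0.0104 × log₂(0.0104) = 0.0686
  p(2,2)=1/96: -0.0104 × log₂(0.0104) = 0.0686
  p(2,3)=7/96: -0.0729 × log₂(0.0729) = 0.2755
  p(3,0)=5/48: -0.1042 × log₂(0.1042) = 0.3399
  p(3,1)=1/16: -0.0625 × log₂(0.0625) = 0.2500
  p(3,2)=1/16: -0.0625 × log₂(0.0625) = 0.2500
  p(3,3)=1/12: -0.0833 × log₂(0.0833) = 0.2987
H(X,Y) = 3.7779 bits


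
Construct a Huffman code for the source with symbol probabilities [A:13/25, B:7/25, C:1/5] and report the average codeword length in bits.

Huffman tree construction:
Combine smallest probabilities repeatedly
Resulting codes:
  A: 1 (length 1)
  B: 01 (length 2)
  C: 00 (length 2)
Average length = Σ p(s) × length(s) = 1.4800 bits


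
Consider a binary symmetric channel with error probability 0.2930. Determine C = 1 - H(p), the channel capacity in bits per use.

For BSC with error probability p:
C = 1 - H(p) where H(p) is binary entropy
H(0.2930) = -0.2930 × log₂(0.2930) - 0.7070 × log₂(0.7070)
H(p) = 0.8726
C = 1 - 0.8726 = 0.1274 bits/use


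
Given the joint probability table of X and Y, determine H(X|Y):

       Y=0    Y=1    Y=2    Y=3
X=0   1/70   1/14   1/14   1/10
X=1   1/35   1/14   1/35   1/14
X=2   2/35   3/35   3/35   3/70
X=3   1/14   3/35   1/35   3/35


H(X|Y) = Σ_y p(y) H(X|Y=y)
  p(Y=0) = 6/35, H(X|Y=0) = 1.7842
  p(Y=1) = 11/35, H(X|Y=1) = 1.9940
  p(Y=2) = 3/14, H(X|Y=2) = 1.8323
  p(Y=3) = 3/10, H(X|Y=3) = 1.9387
H(X|Y) = 0.1714×1.7842 + 0.3143×1.9940 + 0.2143×1.8323 + 0.3000×1.9387 = 1.9068 bits


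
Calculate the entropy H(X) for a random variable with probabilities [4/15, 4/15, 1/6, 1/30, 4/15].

H(X) = -Σ p(x) log₂ p(x)
  -4/15 × log₂(4/15) = 0.5085
  -4/15 × log₂(4/15) = 0.5085
  -1/6 × log₂(1/6) = 0.4308
  -1/30 × log₂(1/30) = 0.1636
  -4/15 × log₂(4/15) = 0.5085
H(X) = 2.1199 bits


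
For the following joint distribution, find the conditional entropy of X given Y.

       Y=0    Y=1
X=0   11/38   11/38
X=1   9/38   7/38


H(X|Y) = Σ_y p(y) H(X|Y=y)
  p(Y=0) = 10/19, H(X|Y=0) = 0.9928
  p(Y=1) = 9/19, H(X|Y=1) = 0.9641
H(X|Y) = 0.5263×0.9928 + 0.4737×0.9641 = 0.9792 bits


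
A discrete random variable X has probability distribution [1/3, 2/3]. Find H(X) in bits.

H(X) = -Σ p(x) log₂ p(x)
  -1/3 × log₂(1/3) = 0.5283
  -2/3 × log₂(2/3) = 0.3900
H(X) = 0.9183 bits


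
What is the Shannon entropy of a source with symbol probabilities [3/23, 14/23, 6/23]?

H(X) = -Σ p(x) log₂ p(x)
  -3/23 × log₂(3/23) = 0.3833
  -14/23 × log₂(14/23) = 0.4360
  -6/23 × log₂(6/23) = 0.5057
H(X) = 1.3250 bits


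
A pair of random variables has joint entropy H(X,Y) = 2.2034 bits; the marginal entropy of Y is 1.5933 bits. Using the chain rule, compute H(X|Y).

Chain rule: H(X,Y) = H(X|Y) + H(Y)
H(X|Y) = H(X,Y) - H(Y) = 2.2034 - 1.5933 = 0.6101 bits


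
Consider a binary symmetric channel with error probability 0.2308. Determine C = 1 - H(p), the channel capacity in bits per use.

For BSC with error probability p:
C = 1 - H(p) where H(p) is binary entropy
H(0.2308) = -0.2308 × log₂(0.2308) - 0.7692 × log₂(0.7692)
H(p) = 0.7794
C = 1 - 0.7794 = 0.2206 bits/use


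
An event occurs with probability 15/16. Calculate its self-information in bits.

Information content I(x) = -log₂(p(x))
I = -log₂(15/16) = -log₂(0.9375)
I = 0.0931 bits


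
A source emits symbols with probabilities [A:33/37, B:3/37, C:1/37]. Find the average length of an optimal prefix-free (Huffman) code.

Huffman tree construction:
Combine smallest probabilities repeatedly
Resulting codes:
  A: 1 (length 1)
  B: 01 (length 2)
  C: 00 (length 2)
Average length = Σ p(s) × length(s) = 1.1081 bits


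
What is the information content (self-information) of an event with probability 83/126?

Information content I(x) = -log₂(p(x))
I = -log₂(83/126) = -log₂(0.6587)
I = 0.6022 bits


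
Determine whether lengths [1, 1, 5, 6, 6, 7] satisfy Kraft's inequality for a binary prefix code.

Kraft inequality: Σ 2^(-l_i) ≤ 1 for prefix-free code
Calculating: 2^(-1) + 2^(-1) + 2^(-5) + 2^(-6) + 2^(-6) + 2^(-7)
= 0.5 + 0.5 + 0.03125 + 0.015625 + 0.015625 + 0.0078125
= 1.0703
Since 1.0703 > 1, prefix-free code does not exist


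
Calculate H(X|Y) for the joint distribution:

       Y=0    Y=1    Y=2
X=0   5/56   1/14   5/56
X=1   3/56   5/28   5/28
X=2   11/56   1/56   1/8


H(X|Y) = Σ_y p(y) H(X|Y=y)
  p(Y=0) = 19/56, H(X|Y=0) = 1.3838
  p(Y=1) = 15/56, H(X|Y=1) = 1.1589
  p(Y=2) = 11/28, H(X|Y=2) = 1.5285
H(X|Y) = 0.3393×1.3838 + 0.2679×1.1589 + 0.3929×1.5285 = 1.3804 bits


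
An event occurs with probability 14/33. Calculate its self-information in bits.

Information content I(x) = -log₂(p(x))
I = -log₂(14/33) = -log₂(0.4242)
I = 1.2370 bits


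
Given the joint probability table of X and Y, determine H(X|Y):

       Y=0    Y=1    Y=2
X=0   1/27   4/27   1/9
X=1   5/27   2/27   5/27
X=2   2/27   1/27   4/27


H(X|Y) = Σ_y p(y) H(X|Y=y)
  p(Y=0) = 8/27, H(X|Y=0) = 1.2988
  p(Y=1) = 7/27, H(X|Y=1) = 1.3788
  p(Y=2) = 4/9, H(X|Y=2) = 1.5546
H(X|Y) = 0.2963×1.2988 + 0.2593×1.3788 + 0.4444×1.5546 = 1.4332 bits


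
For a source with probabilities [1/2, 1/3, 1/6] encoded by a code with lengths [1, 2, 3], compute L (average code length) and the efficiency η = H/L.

Average length L = Σ p_i × l_i = 1.6667 bits
Entropy H = 1.4591 bits
Efficiency η = H/L × 100% = 87.55%


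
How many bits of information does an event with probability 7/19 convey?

Information content I(x) = -log₂(p(x))
I = -log₂(7/19) = -log₂(0.3684)
I = 1.4406 bits


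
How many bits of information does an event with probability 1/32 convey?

Information content I(x) = -log₂(p(x))
I = -log₂(1/32) = -log₂(0.0312)
I = 5.0000 bits


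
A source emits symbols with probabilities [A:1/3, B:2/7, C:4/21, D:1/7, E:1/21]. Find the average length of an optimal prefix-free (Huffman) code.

Huffman tree construction:
Combine smallest probabilities repeatedly
Resulting codes:
  A: 11 (length 2)
  B: 10 (length 2)
  C: 00 (length 2)
  D: 011 (length 3)
  E: 010 (length 3)
Average length = Σ p(s) × length(s) = 2.1905 bits


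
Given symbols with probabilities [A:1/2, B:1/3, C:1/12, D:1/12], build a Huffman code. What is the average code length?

Huffman tree construction:
Combine smallest probabilities repeatedly
Resulting codes:
  A: 0 (length 1)
  B: 11 (length 2)
  C: 100 (length 3)
  D: 101 (length 3)
Average length = Σ p(s) × length(s) = 1.6667 bits


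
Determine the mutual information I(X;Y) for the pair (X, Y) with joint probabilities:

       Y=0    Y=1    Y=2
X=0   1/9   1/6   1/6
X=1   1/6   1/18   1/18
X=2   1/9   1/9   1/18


H(X) = 1.5466, H(Y) = 1.5715, H(X,Y) = 3.0441
I(X;Y) = H(X) + H(Y) - H(X,Y) = 0.0741 bits


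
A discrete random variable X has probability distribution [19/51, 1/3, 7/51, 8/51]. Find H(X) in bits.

H(X) = -Σ p(x) log₂ p(x)
  -19/51 × log₂(19/51) = 0.5307
  -1/3 × log₂(1/3) = 0.5283
  -7/51 × log₂(7/51) = 0.3932
  -8/51 × log₂(8/51) = 0.4192
H(X) = 1.8715 bits


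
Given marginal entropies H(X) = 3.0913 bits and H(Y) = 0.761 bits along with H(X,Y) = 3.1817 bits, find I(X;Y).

I(X;Y) = H(X) + H(Y) - H(X,Y)
I(X;Y) = 3.0913 + 0.761 - 3.1817 = 0.6706 bits


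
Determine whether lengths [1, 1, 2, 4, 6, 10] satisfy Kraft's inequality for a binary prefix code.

Kraft inequality: Σ 2^(-l_i) ≤ 1 for prefix-free code
Calculating: 2^(-1) + 2^(-1) + 2^(-2) + 2^(-4) + 2^(-6) + 2^(-10)
= 0.5 + 0.5 + 0.25 + 0.0625 + 0.015625 + 0.0009765625
= 1.3291
Since 1.3291 > 1, prefix-free code does not exist


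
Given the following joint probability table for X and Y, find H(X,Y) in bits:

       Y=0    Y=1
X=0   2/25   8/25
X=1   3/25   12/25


H(X,Y) = -Σ p(x,y) log₂ p(x,y)
  p(0,0)=2/25: -0.0800 × log₂(0.0800) = 0.2915
  p(0,1)=8/25: -0.3200 × log₂(0.3200) = 0.5260
  p(1,0)=3/25: -0.1200 × log₂(0.1200) = 0.3671
  p(1,1)=12/25: -0.4800 × log₂(0.4800) = 0.5083
H(X,Y) = 1.6929 bits


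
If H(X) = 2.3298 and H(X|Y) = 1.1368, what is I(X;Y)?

I(X;Y) = H(X) - H(X|Y)
I(X;Y) = 2.3298 - 1.1368 = 1.193 bits


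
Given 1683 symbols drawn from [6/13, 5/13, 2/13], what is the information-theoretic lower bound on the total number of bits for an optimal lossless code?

Entropy H = 1.4605 bits/symbol
Minimum bits = H × n = 1.4605 × 1683
= 2458.00 bits


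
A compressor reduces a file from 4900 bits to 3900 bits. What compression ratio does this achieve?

Compression ratio = Original / Compressed
= 4900 / 3900 = 1.26:1


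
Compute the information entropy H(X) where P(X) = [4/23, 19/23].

H(X) = -Σ p(x) log₂ p(x)
  -4/23 × log₂(4/23) = 0.4389
  -19/23 × log₂(19/23) = 0.2277
H(X) = 0.6666 bits


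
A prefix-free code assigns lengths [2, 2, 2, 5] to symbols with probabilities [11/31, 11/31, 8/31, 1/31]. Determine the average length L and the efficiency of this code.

Average length L = Σ p_i × l_i = 2.0968 bits
Entropy H = 1.7249 bits
Efficiency η = H/L × 100% = 82.27%


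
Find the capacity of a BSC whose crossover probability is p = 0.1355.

For BSC with error probability p:
C = 1 - H(p) where H(p) is binary entropy
H(0.1355) = -0.1355 × log₂(0.1355) - 0.8645 × log₂(0.8645)
H(p) = 0.5723
C = 1 - 0.5723 = 0.4277 bits/use


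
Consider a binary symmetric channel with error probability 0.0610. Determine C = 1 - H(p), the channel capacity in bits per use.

For BSC with error probability p:
C = 1 - H(p) where H(p) is binary entropy
H(0.0610) = -0.0610 × log₂(0.0610) - 0.9390 × log₂(0.9390)
H(p) = 0.3314
C = 1 - 0.3314 = 0.6686 bits/use


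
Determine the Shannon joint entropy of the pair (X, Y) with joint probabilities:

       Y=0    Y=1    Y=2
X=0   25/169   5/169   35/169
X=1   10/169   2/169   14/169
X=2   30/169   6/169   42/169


H(X,Y) = -Σ p(x,y) log₂ p(x,y)
  p(0,0)=25/169: -0.1479 × log₂(0.1479) = 0.4078
  p(0,1)=5/169: -0.0296 × log₂(0.0296) = 0.1503
  p(0,2)=35/169: -0.2071 × log₂(0.2071) = 0.4704
  p(1,0)=10/169: -0.0592 × log₂(0.0592) = 0.2414
  p(1,1)=2/169: -0.0118 × log₂(0.0118) = 0.0758
  p(1,2)=14/169: -0.0828 × log₂(0.0828) = 0.2977
  p(2,0)=30/169: -0.1775 × log₂(0.1775) = 0.4427
  p(2,1)=6/169: -0.0355 × log₂(0.0355) = 0.1710
  p(2,2)=42/169: -0.2485 × log₂(0.2485) = 0.4992
H(X,Y) = 2.7562 bits


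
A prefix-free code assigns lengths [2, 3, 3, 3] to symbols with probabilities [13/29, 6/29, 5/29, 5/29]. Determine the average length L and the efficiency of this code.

Average length L = Σ p_i × l_i = 2.5517 bits
Entropy H = 1.8637 bits
Efficiency η = H/L × 100% = 73.04%


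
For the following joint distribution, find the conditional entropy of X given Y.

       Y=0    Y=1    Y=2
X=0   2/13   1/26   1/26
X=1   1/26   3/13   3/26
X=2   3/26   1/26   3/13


H(X|Y) = Σ_y p(y) H(X|Y=y)
  p(Y=0) = 4/13, H(X|Y=0) = 1.4056
  p(Y=1) = 4/13, H(X|Y=1) = 1.0613
  p(Y=2) = 5/13, H(X|Y=2) = 1.2955
H(X|Y) = 0.3077×1.4056 + 0.3077×1.0613 + 0.3846×1.2955 = 1.2573 bits


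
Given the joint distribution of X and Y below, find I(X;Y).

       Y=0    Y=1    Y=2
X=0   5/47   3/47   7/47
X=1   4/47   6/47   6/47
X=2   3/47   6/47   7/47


H(X) = 1.5843, H(Y) = 1.5533, H(X,Y) = 3.1088
I(X;Y) = H(X) + H(Y) - H(X,Y) = 0.0288 bits


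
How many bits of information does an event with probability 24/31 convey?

Information content I(x) = -log₂(p(x))
I = -log₂(24/31) = -log₂(0.7742)
I = 0.3692 bits


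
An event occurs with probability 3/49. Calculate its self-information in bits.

Information content I(x) = -log₂(p(x))
I = -log₂(3/49) = -log₂(0.0612)
I = 4.0297 bits


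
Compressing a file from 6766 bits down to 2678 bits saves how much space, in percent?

Space savings = (1 - Compressed/Original) × 100%
= (1 - 2678/6766) × 100%
= 60.42%


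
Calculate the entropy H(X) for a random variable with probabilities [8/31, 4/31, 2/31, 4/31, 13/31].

H(X) = -Σ p(x) log₂ p(x)
  -8/31 × log₂(8/31) = 0.5043
  -4/31 × log₂(4/31) = 0.3812
  -2/31 × log₂(2/31) = 0.2551
  -4/31 × log₂(4/31) = 0.3812
  -13/31 × log₂(13/31) = 0.5258
H(X) = 2.0476 bits
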